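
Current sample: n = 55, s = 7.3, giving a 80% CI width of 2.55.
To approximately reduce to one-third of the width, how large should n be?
n ≈ 495

CI width ∝ 1/√n
To reduce width by factor 3, need √n to grow by 3 → need 3² = 9 times as many samples.

Current: n = 55, width = 2.55
New: n = 495, width ≈ 0.84

Width reduced by factor of 2.55/0.84 = 3.04.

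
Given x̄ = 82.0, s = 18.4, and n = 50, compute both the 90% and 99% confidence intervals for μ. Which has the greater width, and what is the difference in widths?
99% CI is wider by 5.22

df = 49
90% CI: t* = 1.677, (77.64, 86.36), width = 2 · t* · s/√n = 8.73
99% CI: t* = 2.680, (75.03, 88.97), width = 2 · t* · s/√n = 13.95

The 99% CI is wider by 13.95 - 8.73 = 5.22.
Higher confidence requires a wider interval.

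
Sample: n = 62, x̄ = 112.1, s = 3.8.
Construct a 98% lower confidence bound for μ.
μ ≥ 111.09

Lower bound (one-sided):
t* = 2.099 (one-sided for 98%)
Lower bound = x̄ - t* · s/√n = 112.1 - 2.099 · 3.8/√62 = 111.09

We are 98% confident that μ ≥ 111.09.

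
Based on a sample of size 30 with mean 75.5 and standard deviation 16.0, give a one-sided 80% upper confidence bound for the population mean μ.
μ ≤ 77.99

Upper bound (one-sided):
t* = 0.854 (one-sided for 80%)
Upper bound = x̄ + t* · s/√n = 75.5 + 0.854 · 16.0/√30 = 77.99

We are 80% confident that μ ≤ 77.99.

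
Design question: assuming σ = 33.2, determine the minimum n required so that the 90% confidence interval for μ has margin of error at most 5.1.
n ≥ 115

For margin E ≤ 5.1:
n ≥ (z* · σ / E)²
n ≥ (1.645 · 33.2 / 5.1)²
n ≥ 114.67

Minimum n = 115 (rounding up)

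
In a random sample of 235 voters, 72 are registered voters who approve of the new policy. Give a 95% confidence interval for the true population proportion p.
(0.247, 0.365)

Proportion CI:
p̂ = 72/235 = 0.30638
SE = √(p̂(1-p̂)/n) = √(0.30638 · 0.69362 / 235) = 0.03007

z* = 1.960
Margin = z* · SE = 1.960 · 0.03007 = 0.0589

CI: 0.30638 ± 0.0589 = (0.247, 0.365)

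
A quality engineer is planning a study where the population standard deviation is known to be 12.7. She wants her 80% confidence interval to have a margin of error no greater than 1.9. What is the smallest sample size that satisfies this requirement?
n ≥ 74

For margin E ≤ 1.9:
n ≥ (z* · σ / E)²
n ≥ (1.282 · 12.7 / 1.9)²
n ≥ 73.43

Minimum n = 74 (rounding up)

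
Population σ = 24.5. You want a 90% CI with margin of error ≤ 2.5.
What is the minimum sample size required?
n ≥ 260

For margin E ≤ 2.5:
n ≥ (z* · σ / E)²
n ≥ (1.645 · 24.5 / 2.5)²
n ≥ 259.89

Minimum n = 260 (rounding up)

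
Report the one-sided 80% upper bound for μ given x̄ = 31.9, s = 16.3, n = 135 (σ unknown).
μ ≤ 33.08

Upper bound (one-sided):
t* = 0.844 (one-sided for 80%)
Upper bound = x̄ + t* · s/√n = 31.9 + 0.844 · 16.3/√135 = 33.08

We are 80% confident that μ ≤ 33.08.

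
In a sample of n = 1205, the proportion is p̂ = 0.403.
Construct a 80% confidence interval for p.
(0.385, 0.421)

Proportion CI:
SE = √(p̂(1-p̂)/n) = √(0.403 · 0.597 / 1205) = 0.01413

z* = 1.282
Margin = z* · SE = 1.282 · 0.01413 = 0.0181

CI: 0.403 ± 0.0181 = (0.385, 0.421)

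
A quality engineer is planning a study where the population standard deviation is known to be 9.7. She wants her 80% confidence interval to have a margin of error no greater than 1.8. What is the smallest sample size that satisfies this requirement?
n ≥ 48

For margin E ≤ 1.8:
n ≥ (z* · σ / E)²
n ≥ (1.282 · 9.7 / 1.8)²
n ≥ 47.73

Minimum n = 48 (rounding up)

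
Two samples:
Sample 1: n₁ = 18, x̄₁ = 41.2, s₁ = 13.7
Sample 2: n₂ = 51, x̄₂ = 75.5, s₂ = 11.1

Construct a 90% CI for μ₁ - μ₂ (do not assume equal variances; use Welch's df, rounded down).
(-40.42, -28.18)

Difference: x̄₁ - x̄₂ = -34.30
SE = √(s₁²/n₁ + s₂²/n₂) = √(13.7²/18 + 11.1²/51) = 3.5837
df = 25.33 → 25 (Welch–Satterthwaite, rounded down)
t* = 1.708

CI: -34.30 ± 1.708 · 3.5837 = -34.30 ± 6.12 = (-40.42, -28.18)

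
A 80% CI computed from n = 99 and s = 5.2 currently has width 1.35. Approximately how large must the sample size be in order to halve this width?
n ≈ 396

CI width ∝ 1/√n
To reduce width by factor 2, need √n to grow by 2 → need 2² = 4 times as many samples.

Current: n = 99, width = 1.35
New: n = 396, width ≈ 0.67

Width reduced by factor of 1.35/0.67 = 2.01.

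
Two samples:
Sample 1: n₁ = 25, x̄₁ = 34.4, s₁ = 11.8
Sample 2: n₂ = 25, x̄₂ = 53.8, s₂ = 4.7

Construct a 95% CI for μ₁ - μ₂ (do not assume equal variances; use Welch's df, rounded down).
(-24.58, -14.22)

Difference: x̄₁ - x̄₂ = -19.40
SE = √(s₁²/n₁ + s₂²/n₂) = √(11.8²/25 + 4.7²/25) = 2.5403
df = 31.43 → 31 (Welch–Satterthwaite, rounded down)
t* = 2.040

CI: -19.40 ± 2.040 · 2.5403 = -19.40 ± 5.18 = (-24.58, -14.22)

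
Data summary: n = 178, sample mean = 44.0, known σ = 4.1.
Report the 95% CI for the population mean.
(43.40, 44.60)

z-interval (σ known):
z* = 1.960 for 95% confidence

Margin of error = z* · σ/√n = 1.960 · 4.1/√178 = 0.60

CI: (44.0 - 0.60, 44.0 + 0.60) = (43.40, 44.60)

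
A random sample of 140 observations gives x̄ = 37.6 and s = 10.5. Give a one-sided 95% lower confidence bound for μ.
μ ≥ 36.13

Lower bound (one-sided):
t* = 1.656 (one-sided for 95%)
Lower bound = x̄ - t* · s/√n = 37.6 - 1.656 · 10.5/√140 = 36.13

We are 95% confident that μ ≥ 36.13.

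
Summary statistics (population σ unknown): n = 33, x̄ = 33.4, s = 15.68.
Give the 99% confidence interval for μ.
(25.93, 40.87)

t-interval (σ unknown):
df = n - 1 = 32
t* = 2.738 for 99% confidence

Margin of error = t* · s/√n = 2.738 · 15.68/√33 = 7.47

CI: (25.93, 40.87)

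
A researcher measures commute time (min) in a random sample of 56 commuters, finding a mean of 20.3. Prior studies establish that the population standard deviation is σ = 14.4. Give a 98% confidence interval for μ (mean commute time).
(15.82, 24.78)

z-interval (σ known):
z* = 2.326 for 98% confidence

Margin of error = z* · σ/√n = 2.326 · 14.4/√56 = 4.48

CI: (20.3 - 4.48, 20.3 + 4.48) = (15.82, 24.78)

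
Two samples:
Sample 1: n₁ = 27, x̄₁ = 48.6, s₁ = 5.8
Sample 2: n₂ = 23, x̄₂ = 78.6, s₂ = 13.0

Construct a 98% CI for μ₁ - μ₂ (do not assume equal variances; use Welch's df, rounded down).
(-37.22, -22.78)

Difference: x̄₁ - x̄₂ = -30.00
SE = √(s₁²/n₁ + s₂²/n₂) = √(5.8²/27 + 13.0²/23) = 2.9315
df = 29.38 → 29 (Welch–Satterthwaite, rounded down)
t* = 2.462

CI: -30.00 ± 2.462 · 2.9315 = -30.00 ± 7.22 = (-37.22, -22.78)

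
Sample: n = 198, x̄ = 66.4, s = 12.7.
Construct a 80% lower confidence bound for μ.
μ ≥ 65.64

Lower bound (one-sided):
t* = 0.843 (one-sided for 80%)
Lower bound = x̄ - t* · s/√n = 66.4 - 0.843 · 12.7/√198 = 65.64

We are 80% confident that μ ≥ 65.64.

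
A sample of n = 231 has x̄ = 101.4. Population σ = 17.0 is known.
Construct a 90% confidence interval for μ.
(99.56, 103.24)

z-interval (σ known):
z* = 1.645 for 90% confidence

Margin of error = z* · σ/√n = 1.645 · 17.0/√231 = 1.84

CI: (101.4 - 1.84, 101.4 + 1.84) = (99.56, 103.24)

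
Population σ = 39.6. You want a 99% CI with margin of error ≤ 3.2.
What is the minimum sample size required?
n ≥ 1017

For margin E ≤ 3.2:
n ≥ (z* · σ / E)²
n ≥ (2.576 · 39.6 / 3.2)²
n ≥ 1016.21

Minimum n = 1017 (rounding up)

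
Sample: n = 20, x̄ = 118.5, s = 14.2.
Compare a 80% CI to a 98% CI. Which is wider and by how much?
98% CI is wider by 7.69

df = 19
80% CI: t* = 1.328, (114.28, 122.72), width = 2 · t* · s/√n = 8.43
98% CI: t* = 2.539, (110.44, 126.56), width = 2 · t* · s/√n = 16.12

The 98% CI is wider by 16.12 - 8.43 = 7.69.
Higher confidence requires a wider interval.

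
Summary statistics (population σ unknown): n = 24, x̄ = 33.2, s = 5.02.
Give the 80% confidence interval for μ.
(31.85, 34.55)

t-interval (σ unknown):
df = n - 1 = 23
t* = 1.319 for 80% confidence

Margin of error = t* · s/√n = 1.319 · 5.02/√24 = 1.35

CI: (31.85, 34.55)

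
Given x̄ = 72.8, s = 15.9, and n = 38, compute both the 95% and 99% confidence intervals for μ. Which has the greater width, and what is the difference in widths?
99% CI is wider by 3.56

df = 37
95% CI: t* = 2.026, (67.57, 78.03), width = 2 · t* · s/√n = 10.45
99% CI: t* = 2.715, (65.80, 79.80), width = 2 · t* · s/√n = 14.01

The 99% CI is wider by 14.01 - 10.45 = 3.56.
Higher confidence requires a wider interval.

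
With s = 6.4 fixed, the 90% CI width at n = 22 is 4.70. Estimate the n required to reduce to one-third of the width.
n ≈ 198

CI width ∝ 1/√n
To reduce width by factor 3, need √n to grow by 3 → need 3² = 9 times as many samples.

Current: n = 22, width = 4.70
New: n = 198, width ≈ 1.50

Width reduced by factor of 4.70/1.50 = 3.13.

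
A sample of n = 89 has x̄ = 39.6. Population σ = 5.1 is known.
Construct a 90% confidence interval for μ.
(38.71, 40.49)

z-interval (σ known):
z* = 1.645 for 90% confidence

Margin of error = z* · σ/√n = 1.645 · 5.1/√89 = 0.89

CI: (39.6 - 0.89, 39.6 + 0.89) = (38.71, 40.49)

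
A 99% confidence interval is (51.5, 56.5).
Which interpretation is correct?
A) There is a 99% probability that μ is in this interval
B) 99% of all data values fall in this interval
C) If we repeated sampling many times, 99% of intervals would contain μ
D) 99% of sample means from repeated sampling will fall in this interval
C

A) Wrong — μ is fixed; the randomness lives in the interval, not in μ.
B) Wrong — a CI is about the parameter μ, not individual data values.
C) Correct — this is the frequentist long-run coverage interpretation.
D) Wrong — coverage applies to intervals containing μ, not to future x̄ values.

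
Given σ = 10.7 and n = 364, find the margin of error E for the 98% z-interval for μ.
Margin of error = 1.30

Margin of error = z* · σ/√n
= 2.326 · 10.7/√364
= 2.326 · 10.7/19.0788
= 1.30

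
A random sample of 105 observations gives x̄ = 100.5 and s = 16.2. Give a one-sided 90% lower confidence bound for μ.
μ ≥ 98.46

Lower bound (one-sided):
t* = 1.290 (one-sided for 90%)
Lower bound = x̄ - t* · s/√n = 100.5 - 1.290 · 16.2/√105 = 98.46

We are 90% confident that μ ≥ 98.46.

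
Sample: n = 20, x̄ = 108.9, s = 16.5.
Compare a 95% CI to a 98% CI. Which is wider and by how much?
98% CI is wider by 3.30

df = 19
95% CI: t* = 2.093, (101.18, 116.62), width = 2 · t* · s/√n = 15.44
98% CI: t* = 2.539, (99.53, 118.27), width = 2 · t* · s/√n = 18.74

The 98% CI is wider by 18.74 - 15.44 = 3.30.
Higher confidence requires a wider interval.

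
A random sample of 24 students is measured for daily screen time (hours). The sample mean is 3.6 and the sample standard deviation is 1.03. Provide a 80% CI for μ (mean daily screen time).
(3.32, 3.88)

t-interval (σ unknown):
df = n - 1 = 23
t* = 1.319 for 80% confidence

Margin of error = t* · s/√n = 1.319 · 1.03/√24 = 0.28

CI: (3.32, 3.88)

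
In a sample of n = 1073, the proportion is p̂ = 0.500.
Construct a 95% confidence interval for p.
(0.470, 0.530)

Proportion CI:
SE = √(p̂(1-p̂)/n) = √(0.500 · 0.500 / 1073) = 0.01526

z* = 1.960
Margin = z* · SE = 1.960 · 0.01526 = 0.0299

CI: 0.500 ± 0.0299 = (0.470, 0.530)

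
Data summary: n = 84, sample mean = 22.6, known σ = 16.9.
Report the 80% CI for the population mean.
(20.24, 24.96)

z-interval (σ known):
z* = 1.282 for 80% confidence

Margin of error = z* · σ/√n = 1.282 · 16.9/√84 = 2.36

CI: (22.6 - 2.36, 22.6 + 2.36) = (20.24, 24.96)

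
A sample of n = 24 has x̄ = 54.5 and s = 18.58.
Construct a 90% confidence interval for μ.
(48.00, 61.00)

t-interval (σ unknown):
df = n - 1 = 23
t* = 1.714 for 90% confidence

Margin of error = t* · s/√n = 1.714 · 18.58/√24 = 6.50

CI: (48.00, 61.00)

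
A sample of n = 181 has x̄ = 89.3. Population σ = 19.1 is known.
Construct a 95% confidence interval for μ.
(86.52, 92.08)

z-interval (σ known):
z* = 1.960 for 95% confidence

Margin of error = z* · σ/√n = 1.960 · 19.1/√181 = 2.78

CI: (89.3 - 2.78, 89.3 + 2.78) = (86.52, 92.08)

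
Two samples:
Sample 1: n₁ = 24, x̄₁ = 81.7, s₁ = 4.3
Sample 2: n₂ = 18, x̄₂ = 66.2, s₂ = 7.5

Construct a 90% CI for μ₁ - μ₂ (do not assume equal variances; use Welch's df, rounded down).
(12.13, 18.87)

Difference: x̄₁ - x̄₂ = 15.50
SE = √(s₁²/n₁ + s₂²/n₂) = √(4.3²/24 + 7.5²/18) = 1.9737
df = 25.28 → 25 (Welch–Satterthwaite, rounded down)
t* = 1.708

CI: 15.50 ± 1.708 · 1.9737 = 15.50 ± 3.37 = (12.13, 18.87)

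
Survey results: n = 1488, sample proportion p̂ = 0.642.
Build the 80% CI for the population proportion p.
(0.626, 0.658)

Proportion CI:
SE = √(p̂(1-p̂)/n) = √(0.642 · 0.358 / 1488) = 0.01243

z* = 1.282
Margin = z* · SE = 1.282 · 0.01243 = 0.0159

CI: 0.642 ± 0.0159 = (0.626, 0.658)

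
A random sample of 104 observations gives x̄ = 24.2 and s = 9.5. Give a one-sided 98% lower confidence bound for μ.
μ ≥ 22.26

Lower bound (one-sided):
t* = 2.080 (one-sided for 98%)
Lower bound = x̄ - t* · s/√n = 24.2 - 2.080 · 9.5/√104 = 22.26

We are 98% confident that μ ≥ 22.26.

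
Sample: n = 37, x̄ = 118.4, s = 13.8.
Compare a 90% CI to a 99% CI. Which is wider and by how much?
99% CI is wider by 4.68

df = 36
90% CI: t* = 1.688, (114.57, 122.23), width = 2 · t* · s/√n = 7.66
99% CI: t* = 2.719, (112.23, 124.57), width = 2 · t* · s/√n = 12.34

The 99% CI is wider by 12.34 - 7.66 = 4.68.
Higher confidence requires a wider interval.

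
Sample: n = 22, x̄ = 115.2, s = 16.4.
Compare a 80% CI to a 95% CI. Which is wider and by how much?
95% CI is wider by 5.30

df = 21
80% CI: t* = 1.323, (110.57, 119.83), width = 2 · t* · s/√n = 9.25
95% CI: t* = 2.080, (107.93, 122.47), width = 2 · t* · s/√n = 14.55

The 95% CI is wider by 14.55 - 9.25 = 5.30.
Higher confidence requires a wider interval.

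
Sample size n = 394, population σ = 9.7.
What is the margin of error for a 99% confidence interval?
Margin of error = 1.26

Margin of error = z* · σ/√n
= 2.576 · 9.7/√394
= 2.576 · 9.7/19.8494
= 1.26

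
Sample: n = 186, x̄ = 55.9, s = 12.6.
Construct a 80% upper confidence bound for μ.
μ ≤ 56.68

Upper bound (one-sided):
t* = 0.844 (one-sided for 80%)
Upper bound = x̄ + t* · s/√n = 55.9 + 0.844 · 12.6/√186 = 56.68

We are 80% confident that μ ≤ 56.68.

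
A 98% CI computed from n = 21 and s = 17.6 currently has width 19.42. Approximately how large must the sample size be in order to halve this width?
n ≈ 84

CI width ∝ 1/√n
To reduce width by factor 2, need √n to grow by 2 → need 2² = 4 times as many samples.

Current: n = 21, width = 19.42
New: n = 84, width ≈ 9.11

Width reduced by factor of 19.42/9.11 = 2.13.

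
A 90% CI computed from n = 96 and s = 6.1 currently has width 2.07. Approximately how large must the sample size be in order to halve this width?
n ≈ 384

CI width ∝ 1/√n
To reduce width by factor 2, need √n to grow by 2 → need 2² = 4 times as many samples.

Current: n = 96, width = 2.07
New: n = 384, width ≈ 1.03

Width reduced by factor of 2.07/1.03 = 2.01.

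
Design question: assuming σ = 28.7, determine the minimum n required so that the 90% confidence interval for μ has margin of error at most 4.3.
n ≥ 121

For margin E ≤ 4.3:
n ≥ (z* · σ / E)²
n ≥ (1.645 · 28.7 / 4.3)²
n ≥ 120.55

Minimum n = 121 (rounding up)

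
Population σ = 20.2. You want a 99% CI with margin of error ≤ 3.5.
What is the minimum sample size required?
n ≥ 222

For margin E ≤ 3.5:
n ≥ (z* · σ / E)²
n ≥ (2.576 · 20.2 / 3.5)²
n ≥ 221.03

Minimum n = 222 (rounding up)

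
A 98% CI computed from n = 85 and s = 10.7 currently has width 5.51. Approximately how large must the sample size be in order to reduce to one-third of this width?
n ≈ 765

CI width ∝ 1/√n
To reduce width by factor 3, need √n to grow by 3 → need 3² = 9 times as many samples.

Current: n = 85, width = 5.51
New: n = 765, width ≈ 1.80

Width reduced by factor of 5.51/1.80 = 3.06.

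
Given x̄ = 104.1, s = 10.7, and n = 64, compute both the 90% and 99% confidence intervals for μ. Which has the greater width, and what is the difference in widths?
99% CI is wider by 2.64

df = 63
90% CI: t* = 1.669, (101.87, 106.33), width = 2 · t* · s/√n = 4.46
99% CI: t* = 2.656, (100.55, 107.65), width = 2 · t* · s/√n = 7.10

The 99% CI is wider by 7.10 - 4.46 = 2.64.
Higher confidence requires a wider interval.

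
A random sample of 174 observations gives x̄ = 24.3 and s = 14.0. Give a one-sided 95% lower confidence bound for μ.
μ ≥ 22.54

Lower bound (one-sided):
t* = 1.654 (one-sided for 95%)
Lower bound = x̄ - t* · s/√n = 24.3 - 1.654 · 14.0/√174 = 22.54

We are 95% confident that μ ≥ 22.54.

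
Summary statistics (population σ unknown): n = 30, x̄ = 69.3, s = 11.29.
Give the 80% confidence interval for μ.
(66.60, 72.00)

t-interval (σ unknown):
df = n - 1 = 29
t* = 1.311 for 80% confidence

Margin of error = t* · s/√n = 1.311 · 11.29/√30 = 2.70

CI: (66.60, 72.00)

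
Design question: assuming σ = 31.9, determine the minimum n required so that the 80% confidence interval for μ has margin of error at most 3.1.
n ≥ 175

For margin E ≤ 3.1:
n ≥ (z* · σ / E)²
n ≥ (1.282 · 31.9 / 3.1)²
n ≥ 174.03

Minimum n = 175 (rounding up)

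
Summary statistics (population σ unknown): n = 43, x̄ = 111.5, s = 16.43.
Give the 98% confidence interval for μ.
(105.44, 117.56)

t-interval (σ unknown):
df = n - 1 = 42
t* = 2.418 for 98% confidence

Margin of error = t* · s/√n = 2.418 · 16.43/√43 = 6.06

CI: (105.44, 117.56)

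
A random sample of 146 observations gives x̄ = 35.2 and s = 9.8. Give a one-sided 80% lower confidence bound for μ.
μ ≥ 34.52

Lower bound (one-sided):
t* = 0.844 (one-sided for 80%)
Lower bound = x̄ - t* · s/√n = 35.2 - 0.844 · 9.8/√146 = 34.52

We are 80% confident that μ ≥ 34.52.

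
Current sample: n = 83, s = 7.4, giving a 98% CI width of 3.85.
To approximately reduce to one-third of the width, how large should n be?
n ≈ 747

CI width ∝ 1/√n
To reduce width by factor 3, need √n to grow by 3 → need 3² = 9 times as many samples.

Current: n = 83, width = 3.85
New: n = 747, width ≈ 1.26

Width reduced by factor of 3.85/1.26 = 3.06.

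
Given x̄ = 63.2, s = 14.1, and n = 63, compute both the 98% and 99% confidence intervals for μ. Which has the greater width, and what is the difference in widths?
99% CI is wider by 0.96

df = 62
98% CI: t* = 2.388, (58.96, 67.44), width = 2 · t* · s/√n = 8.48
99% CI: t* = 2.657, (58.48, 67.92), width = 2 · t* · s/√n = 9.44

The 99% CI is wider by 9.44 - 8.48 = 0.96.
Higher confidence requires a wider interval.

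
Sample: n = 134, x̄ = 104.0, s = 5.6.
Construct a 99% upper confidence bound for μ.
μ ≤ 105.14

Upper bound (one-sided):
t* = 2.355 (one-sided for 99%)
Upper bound = x̄ + t* · s/√n = 104.0 + 2.355 · 5.6/√134 = 105.14

We are 99% confident that μ ≤ 105.14.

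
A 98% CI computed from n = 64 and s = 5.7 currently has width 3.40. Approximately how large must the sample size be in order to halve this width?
n ≈ 256

CI width ∝ 1/√n
To reduce width by factor 2, need √n to grow by 2 → need 2² = 4 times as many samples.

Current: n = 64, width = 3.40
New: n = 256, width ≈ 1.67

Width reduced by factor of 3.40/1.67 = 2.04.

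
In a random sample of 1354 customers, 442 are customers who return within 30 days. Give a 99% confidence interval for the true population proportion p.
(0.294, 0.359)

Proportion CI:
p̂ = 442/1354 = 0.32644
SE = √(p̂(1-p̂)/n) = √(0.32644 · 0.67356 / 1354) = 0.01274

z* = 2.576
Margin = z* · SE = 2.576 · 0.01274 = 0.0328

CI: 0.32644 ± 0.0328 = (0.294, 0.359)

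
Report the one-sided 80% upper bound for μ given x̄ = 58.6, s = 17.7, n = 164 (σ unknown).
μ ≤ 59.77

Upper bound (one-sided):
t* = 0.844 (one-sided for 80%)
Upper bound = x̄ + t* · s/√n = 58.6 + 0.844 · 17.7/√164 = 59.77

We are 80% confident that μ ≤ 59.77.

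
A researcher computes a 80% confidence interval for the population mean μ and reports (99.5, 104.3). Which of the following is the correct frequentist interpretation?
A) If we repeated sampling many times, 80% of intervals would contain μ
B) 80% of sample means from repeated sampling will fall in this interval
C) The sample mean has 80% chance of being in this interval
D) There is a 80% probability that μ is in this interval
A

A) Correct — this is the frequentist long-run coverage interpretation.
B) Wrong — coverage applies to intervals containing μ, not to future x̄ values.
C) Wrong — x̄ is observed and sits in the interval by construction.
D) Wrong — μ is fixed; the randomness lives in the interval, not in μ.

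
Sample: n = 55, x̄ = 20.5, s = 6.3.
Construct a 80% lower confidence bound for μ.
μ ≥ 19.78

Lower bound (one-sided):
t* = 0.848 (one-sided for 80%)
Lower bound = x̄ - t* · s/√n = 20.5 - 0.848 · 6.3/√55 = 19.78

We are 80% confident that μ ≥ 19.78.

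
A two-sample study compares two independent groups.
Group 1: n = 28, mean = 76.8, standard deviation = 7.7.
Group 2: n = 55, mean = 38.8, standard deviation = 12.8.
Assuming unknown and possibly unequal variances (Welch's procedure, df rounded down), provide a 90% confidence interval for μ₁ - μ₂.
(34.24, 41.76)

Difference: x̄₁ - x̄₂ = 38.00
SE = √(s₁²/n₁ + s₂²/n₂) = √(7.7²/28 + 12.8²/55) = 2.2575
df = 78.61 → 78 (Welch–Satterthwaite, rounded down)
t* = 1.665

CI: 38.00 ± 1.665 · 2.2575 = 38.00 ± 3.76 = (34.24, 41.76)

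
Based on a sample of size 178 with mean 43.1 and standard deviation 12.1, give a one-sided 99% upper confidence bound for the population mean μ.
μ ≤ 45.23

Upper bound (one-sided):
t* = 2.348 (one-sided for 99%)
Upper bound = x̄ + t* · s/√n = 43.1 + 2.348 · 12.1/√178 = 45.23

We are 99% confident that μ ≤ 45.23.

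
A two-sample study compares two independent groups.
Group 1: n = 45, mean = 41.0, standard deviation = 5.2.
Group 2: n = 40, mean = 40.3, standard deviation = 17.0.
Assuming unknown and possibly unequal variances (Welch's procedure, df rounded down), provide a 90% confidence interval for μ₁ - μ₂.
(-4.00, 5.40)

Difference: x̄₁ - x̄₂ = 0.70
SE = √(s₁²/n₁ + s₂²/n₂) = √(5.2²/45 + 17.0²/40) = 2.7975
df = 45.48 → 45 (Welch–Satterthwaite, rounded down)
t* = 1.679

CI: 0.70 ± 1.679 · 2.7975 = 0.70 ± 4.70 = (-4.00, 5.40)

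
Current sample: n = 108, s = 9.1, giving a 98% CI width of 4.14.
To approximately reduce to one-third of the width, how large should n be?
n ≈ 972

CI width ∝ 1/√n
To reduce width by factor 3, need √n to grow by 3 → need 3² = 9 times as many samples.

Current: n = 108, width = 4.14
New: n = 972, width ≈ 1.36

Width reduced by factor of 4.14/1.36 = 3.04.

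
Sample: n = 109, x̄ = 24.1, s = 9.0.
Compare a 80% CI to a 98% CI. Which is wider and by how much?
98% CI is wider by 1.85

df = 108
80% CI: t* = 1.289, (22.99, 25.21), width = 2 · t* · s/√n = 2.22
98% CI: t* = 2.361, (22.06, 26.14), width = 2 · t* · s/√n = 4.07

The 98% CI is wider by 4.07 - 2.22 = 1.85.
Higher confidence requires a wider interval.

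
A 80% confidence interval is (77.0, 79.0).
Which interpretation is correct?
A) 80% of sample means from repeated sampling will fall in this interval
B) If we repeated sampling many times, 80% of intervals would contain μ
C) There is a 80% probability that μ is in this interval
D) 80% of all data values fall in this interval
B

A) Wrong — coverage applies to intervals containing μ, not to future x̄ values.
B) Correct — this is the frequentist long-run coverage interpretation.
C) Wrong — μ is fixed; the randomness lives in the interval, not in μ.
D) Wrong — a CI is about the parameter μ, not individual data values.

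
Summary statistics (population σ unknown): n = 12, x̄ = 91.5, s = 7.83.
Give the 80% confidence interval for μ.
(88.42, 94.58)

t-interval (σ unknown):
df = n - 1 = 11
t* = 1.363 for 80% confidence

Margin of error = t* · s/√n = 1.363 · 7.83/√12 = 3.08

CI: (88.42, 94.58)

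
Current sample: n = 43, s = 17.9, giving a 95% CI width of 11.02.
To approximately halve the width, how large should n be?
n ≈ 172

CI width ∝ 1/√n
To reduce width by factor 2, need √n to grow by 2 → need 2² = 4 times as many samples.

Current: n = 43, width = 11.02
New: n = 172, width ≈ 5.39

Width reduced by factor of 11.02/5.39 = 2.04.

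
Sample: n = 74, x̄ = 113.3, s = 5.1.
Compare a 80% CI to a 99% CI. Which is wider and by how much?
99% CI is wider by 1.61

df = 73
80% CI: t* = 1.293, (112.53, 114.07), width = 2 · t* · s/√n = 1.53
99% CI: t* = 2.645, (111.73, 114.87), width = 2 · t* · s/√n = 3.14

The 99% CI is wider by 3.14 - 1.53 = 1.61.
Higher confidence requires a wider interval.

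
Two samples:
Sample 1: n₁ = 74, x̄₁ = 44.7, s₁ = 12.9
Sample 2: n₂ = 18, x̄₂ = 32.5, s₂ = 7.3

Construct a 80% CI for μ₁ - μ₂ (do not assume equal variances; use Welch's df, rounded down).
(9.23, 15.17)

Difference: x̄₁ - x̄₂ = 12.20
SE = √(s₁²/n₁ + s₂²/n₂) = √(12.9²/74 + 7.3²/18) = 2.2824
df = 46.40 → 46 (Welch–Satterthwaite, rounded down)
t* = 1.300

CI: 12.20 ± 1.300 · 2.2824 = 12.20 ± 2.97 = (9.23, 15.17)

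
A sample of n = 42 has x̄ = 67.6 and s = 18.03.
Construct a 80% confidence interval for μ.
(63.97, 71.23)

t-interval (σ unknown):
df = n - 1 = 41
t* = 1.303 for 80% confidence

Margin of error = t* · s/√n = 1.303 · 18.03/√42 = 3.63

CI: (63.97, 71.23)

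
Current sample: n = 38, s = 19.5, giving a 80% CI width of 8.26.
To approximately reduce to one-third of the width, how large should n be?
n ≈ 342

CI width ∝ 1/√n
To reduce width by factor 3, need √n to grow by 3 → need 3² = 9 times as many samples.

Current: n = 38, width = 8.26
New: n = 342, width ≈ 2.71

Width reduced by factor of 8.26/2.71 = 3.05.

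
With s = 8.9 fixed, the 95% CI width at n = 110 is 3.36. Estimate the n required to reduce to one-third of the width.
n ≈ 990

CI width ∝ 1/√n
To reduce width by factor 3, need √n to grow by 3 → need 3² = 9 times as many samples.

Current: n = 110, width = 3.36
New: n = 990, width ≈ 1.11

Width reduced by factor of 3.36/1.11 = 3.03.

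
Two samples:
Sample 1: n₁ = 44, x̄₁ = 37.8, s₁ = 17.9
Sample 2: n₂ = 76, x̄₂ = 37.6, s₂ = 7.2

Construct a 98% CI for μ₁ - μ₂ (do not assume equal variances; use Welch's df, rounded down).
(-6.58, 6.98)

Difference: x̄₁ - x̄₂ = 0.20
SE = √(s₁²/n₁ + s₂²/n₂) = √(17.9²/44 + 7.2²/76) = 2.8221
df = 51.18 → 51 (Welch–Satterthwaite, rounded down)
t* = 2.402

CI: 0.20 ± 2.402 · 2.8221 = 0.20 ± 6.78 = (-6.58, 6.98)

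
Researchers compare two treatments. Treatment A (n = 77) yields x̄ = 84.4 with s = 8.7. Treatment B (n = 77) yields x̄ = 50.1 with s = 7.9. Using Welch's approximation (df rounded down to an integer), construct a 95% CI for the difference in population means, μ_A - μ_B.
(31.65, 36.95)

Difference: x̄₁ - x̄₂ = 34.30
SE = √(s₁²/n₁ + s₂²/n₂) = √(8.7²/77 + 7.9²/77) = 1.3392
df = 150.61 → 150 (Welch–Satterthwaite, rounded down)
t* = 1.976

CI: 34.30 ± 1.976 · 1.3392 = 34.30 ± 2.65 = (31.65, 36.95)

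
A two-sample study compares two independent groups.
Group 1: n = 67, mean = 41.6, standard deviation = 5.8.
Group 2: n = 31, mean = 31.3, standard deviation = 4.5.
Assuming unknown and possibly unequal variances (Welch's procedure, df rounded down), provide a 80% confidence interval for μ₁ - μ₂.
(8.91, 11.69)

Difference: x̄₁ - x̄₂ = 10.30
SE = √(s₁²/n₁ + s₂²/n₂) = √(5.8²/67 + 4.5²/31) = 1.0749
df = 73.98 → 73 (Welch–Satterthwaite, rounded down)
t* = 1.293

CI: 10.30 ± 1.293 · 1.0749 = 10.30 ± 1.39 = (8.91, 11.69)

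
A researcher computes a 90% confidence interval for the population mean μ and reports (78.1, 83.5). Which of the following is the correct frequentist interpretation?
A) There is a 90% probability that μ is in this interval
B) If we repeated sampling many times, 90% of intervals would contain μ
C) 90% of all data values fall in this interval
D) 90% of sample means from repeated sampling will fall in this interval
B

A) Wrong — μ is fixed; the randomness lives in the interval, not in μ.
B) Correct — this is the frequentist long-run coverage interpretation.
C) Wrong — a CI is about the parameter μ, not individual data values.
D) Wrong — coverage applies to intervals containing μ, not to future x̄ values.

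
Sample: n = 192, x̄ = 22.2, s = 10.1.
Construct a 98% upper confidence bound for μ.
μ ≤ 23.71

Upper bound (one-sided):
t* = 2.068 (one-sided for 98%)
Upper bound = x̄ + t* · s/√n = 22.2 + 2.068 · 10.1/√192 = 23.71

We are 98% confident that μ ≤ 23.71.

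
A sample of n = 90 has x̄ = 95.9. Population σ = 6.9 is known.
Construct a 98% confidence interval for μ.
(94.21, 97.59)

z-interval (σ known):
z* = 2.326 for 98% confidence

Margin of error = z* · σ/√n = 2.326 · 6.9/√90 = 1.69

CI: (95.9 - 1.69, 95.9 + 1.69) = (94.21, 97.59)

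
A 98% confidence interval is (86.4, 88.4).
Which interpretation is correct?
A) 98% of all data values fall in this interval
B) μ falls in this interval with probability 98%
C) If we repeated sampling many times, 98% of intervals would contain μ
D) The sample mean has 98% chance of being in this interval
C

A) Wrong — a CI is about the parameter μ, not individual data values.
B) Wrong — μ is fixed; the randomness lives in the interval, not in μ.
C) Correct — this is the frequentist long-run coverage interpretation.
D) Wrong — x̄ is observed and sits in the interval by construction.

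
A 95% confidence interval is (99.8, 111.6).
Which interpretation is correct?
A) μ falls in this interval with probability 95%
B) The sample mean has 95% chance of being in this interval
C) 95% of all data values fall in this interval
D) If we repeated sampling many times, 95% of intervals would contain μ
D

A) Wrong — μ is fixed; the randomness lives in the interval, not in μ.
B) Wrong — x̄ is observed and sits in the interval by construction.
C) Wrong — a CI is about the parameter μ, not individual data values.
D) Correct — this is the frequentist long-run coverage interpretation.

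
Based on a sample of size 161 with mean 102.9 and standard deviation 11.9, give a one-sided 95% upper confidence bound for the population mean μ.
μ ≤ 104.45

Upper bound (one-sided):
t* = 1.654 (one-sided for 95%)
Upper bound = x̄ + t* · s/√n = 102.9 + 1.654 · 11.9/√161 = 104.45

We are 95% confident that μ ≤ 104.45.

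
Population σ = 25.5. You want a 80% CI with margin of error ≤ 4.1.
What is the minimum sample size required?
n ≥ 64

For margin E ≤ 4.1:
n ≥ (z* · σ / E)²
n ≥ (1.282 · 25.5 / 4.1)²
n ≥ 63.58

Minimum n = 64 (rounding up)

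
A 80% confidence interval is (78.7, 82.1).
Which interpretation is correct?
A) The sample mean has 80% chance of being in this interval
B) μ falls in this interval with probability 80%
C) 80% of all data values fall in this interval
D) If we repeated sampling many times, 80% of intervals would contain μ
D

A) Wrong — x̄ is observed and sits in the interval by construction.
B) Wrong — μ is fixed; the randomness lives in the interval, not in μ.
C) Wrong — a CI is about the parameter μ, not individual data values.
D) Correct — this is the frequentist long-run coverage interpretation.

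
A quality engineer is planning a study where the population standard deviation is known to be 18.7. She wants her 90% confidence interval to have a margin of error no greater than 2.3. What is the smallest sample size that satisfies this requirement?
n ≥ 179

For margin E ≤ 2.3:
n ≥ (z* · σ / E)²
n ≥ (1.645 · 18.7 / 2.3)²
n ≥ 178.88

Minimum n = 179 (rounding up)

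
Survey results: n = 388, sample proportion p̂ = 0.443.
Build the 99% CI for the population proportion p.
(0.378, 0.508)

Proportion CI:
SE = √(p̂(1-p̂)/n) = √(0.443 · 0.557 / 388) = 0.02522

z* = 2.576
Margin = z* · SE = 2.576 · 0.02522 = 0.0650

CI: 0.443 ± 0.0650 = (0.378, 0.508)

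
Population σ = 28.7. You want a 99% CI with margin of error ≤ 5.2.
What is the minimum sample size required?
n ≥ 203

For margin E ≤ 5.2:
n ≥ (z* · σ / E)²
n ≥ (2.576 · 28.7 / 5.2)²
n ≥ 202.14

Minimum n = 203 (rounding up)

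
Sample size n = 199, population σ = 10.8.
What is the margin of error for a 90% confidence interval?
Margin of error = 1.26

Margin of error = z* · σ/√n
= 1.645 · 10.8/√199
= 1.645 · 10.8/14.1067
= 1.26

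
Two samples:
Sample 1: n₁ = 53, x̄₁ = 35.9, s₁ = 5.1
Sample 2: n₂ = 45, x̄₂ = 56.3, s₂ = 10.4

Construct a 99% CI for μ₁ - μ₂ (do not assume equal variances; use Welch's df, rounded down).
(-24.92, -15.88)

Difference: x̄₁ - x̄₂ = -20.40
SE = √(s₁²/n₁ + s₂²/n₂) = √(5.1²/53 + 10.4²/45) = 1.7013
df = 61.63 → 61 (Welch–Satterthwaite, rounded down)
t* = 2.659

CI: -20.40 ± 2.659 · 1.7013 = -20.40 ± 4.52 = (-24.92, -15.88)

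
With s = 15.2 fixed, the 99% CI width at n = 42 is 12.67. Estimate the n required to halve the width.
n ≈ 168

CI width ∝ 1/√n
To reduce width by factor 2, need √n to grow by 2 → need 2² = 4 times as many samples.

Current: n = 42, width = 12.67
New: n = 168, width ≈ 6.11

Width reduced by factor of 12.67/6.11 = 2.07.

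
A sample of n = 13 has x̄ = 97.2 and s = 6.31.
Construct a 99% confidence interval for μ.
(91.85, 102.55)

t-interval (σ unknown):
df = n - 1 = 12
t* = 3.055 for 99% confidence

Margin of error = t* · s/√n = 3.055 · 6.31/√13 = 5.35

CI: (91.85, 102.55)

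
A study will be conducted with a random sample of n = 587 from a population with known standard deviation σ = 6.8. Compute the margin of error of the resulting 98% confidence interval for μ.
Margin of error = 0.65

Margin of error = z* · σ/√n
= 2.326 · 6.8/√587
= 2.326 · 6.8/24.2281
= 0.65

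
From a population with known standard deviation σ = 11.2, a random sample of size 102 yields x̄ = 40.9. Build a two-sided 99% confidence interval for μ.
(38.04, 43.76)

z-interval (σ known):
z* = 2.576 for 99% confidence

Margin of error = z* · σ/√n = 2.576 · 11.2/√102 = 2.86

CI: (40.9 - 2.86, 40.9 + 2.86) = (38.04, 43.76)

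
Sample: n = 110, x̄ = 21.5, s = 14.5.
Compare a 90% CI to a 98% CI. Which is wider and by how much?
98% CI is wider by 1.94

df = 109
90% CI: t* = 1.659, (19.21, 23.79), width = 2 · t* · s/√n = 4.59
98% CI: t* = 2.361, (18.24, 24.76), width = 2 · t* · s/√n = 6.53

The 98% CI is wider by 6.53 - 4.59 = 1.94.
Higher confidence requires a wider interval.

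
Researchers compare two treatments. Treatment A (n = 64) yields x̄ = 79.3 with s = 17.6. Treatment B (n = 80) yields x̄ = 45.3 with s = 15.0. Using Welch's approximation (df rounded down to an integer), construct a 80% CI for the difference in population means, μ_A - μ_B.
(30.44, 37.56)

Difference: x̄₁ - x̄₂ = 34.00
SE = √(s₁²/n₁ + s₂²/n₂) = √(17.6²/64 + 15.0²/80) = 2.7663
df = 124.08 → 124 (Welch–Satterthwaite, rounded down)
t* = 1.288

CI: 34.00 ± 1.288 · 2.7663 = 34.00 ± 3.56 = (30.44, 37.56)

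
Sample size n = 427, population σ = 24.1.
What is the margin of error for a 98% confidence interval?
Margin of error = 2.71

Margin of error = z* · σ/√n
= 2.326 · 24.1/√427
= 2.326 · 24.1/20.6640
= 2.71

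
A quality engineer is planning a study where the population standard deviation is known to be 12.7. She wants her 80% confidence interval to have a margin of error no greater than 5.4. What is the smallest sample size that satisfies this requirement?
n ≥ 10

For margin E ≤ 5.4:
n ≥ (z* · σ / E)²
n ≥ (1.282 · 12.7 / 5.4)²
n ≥ 9.09

Minimum n = 10 (rounding up)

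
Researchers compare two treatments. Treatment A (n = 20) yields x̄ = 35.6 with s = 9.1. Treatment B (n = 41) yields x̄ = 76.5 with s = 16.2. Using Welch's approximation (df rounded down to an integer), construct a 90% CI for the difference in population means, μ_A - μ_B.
(-46.33, -35.47)

Difference: x̄₁ - x̄₂ = -40.90
SE = √(s₁²/n₁ + s₂²/n₂) = √(9.1²/20 + 16.2²/41) = 3.2468
df = 57.68 → 57 (Welch–Satterthwaite, rounded down)
t* = 1.672

CI: -40.90 ± 1.672 · 3.2468 = -40.90 ± 5.43 = (-46.33, -35.47)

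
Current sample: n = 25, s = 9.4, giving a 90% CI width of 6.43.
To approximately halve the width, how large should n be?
n ≈ 100

CI width ∝ 1/√n
To reduce width by factor 2, need √n to grow by 2 → need 2² = 4 times as many samples.

Current: n = 25, width = 6.43
New: n = 100, width ≈ 3.12

Width reduced by factor of 6.43/3.12 = 2.06.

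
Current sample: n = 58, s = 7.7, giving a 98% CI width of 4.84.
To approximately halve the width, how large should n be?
n ≈ 232

CI width ∝ 1/√n
To reduce width by factor 2, need √n to grow by 2 → need 2² = 4 times as many samples.

Current: n = 58, width = 4.84
New: n = 232, width ≈ 2.37

Width reduced by factor of 4.84/2.37 = 2.04.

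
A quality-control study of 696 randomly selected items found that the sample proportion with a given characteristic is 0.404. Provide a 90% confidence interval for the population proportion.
(0.373, 0.435)

Proportion CI:
SE = √(p̂(1-p̂)/n) = √(0.404 · 0.596 / 696) = 0.01860

z* = 1.645
Margin = z* · SE = 1.645 · 0.01860 = 0.0306

CI: 0.404 ± 0.0306 = (0.373, 0.435)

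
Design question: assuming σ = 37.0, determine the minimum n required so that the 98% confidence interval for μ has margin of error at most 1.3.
n ≥ 4383

For margin E ≤ 1.3:
n ≥ (z* · σ / E)²
n ≥ (2.326 · 37.0 / 1.3)²
n ≥ 4382.64

Minimum n = 4383 (rounding up)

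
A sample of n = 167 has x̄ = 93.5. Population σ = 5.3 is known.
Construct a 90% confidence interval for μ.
(92.83, 94.17)

z-interval (σ known):
z* = 1.645 for 90% confidence

Margin of error = z* · σ/√n = 1.645 · 5.3/√167 = 0.67

CI: (93.5 - 0.67, 93.5 + 0.67) = (92.83, 94.17)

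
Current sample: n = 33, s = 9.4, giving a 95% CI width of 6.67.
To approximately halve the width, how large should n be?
n ≈ 132

CI width ∝ 1/√n
To reduce width by factor 2, need √n to grow by 2 → need 2² = 4 times as many samples.

Current: n = 33, width = 6.67
New: n = 132, width ≈ 3.24

Width reduced by factor of 6.67/3.24 = 2.06.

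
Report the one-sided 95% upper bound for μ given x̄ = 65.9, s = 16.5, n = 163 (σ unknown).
μ ≤ 68.04

Upper bound (one-sided):
t* = 1.654 (one-sided for 95%)
Upper bound = x̄ + t* · s/√n = 65.9 + 1.654 · 16.5/√163 = 68.04

We are 95% confident that μ ≤ 68.04.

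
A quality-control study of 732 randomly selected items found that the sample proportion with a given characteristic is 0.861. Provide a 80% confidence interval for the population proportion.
(0.845, 0.877)

Proportion CI:
SE = √(p̂(1-p̂)/n) = √(0.861 · 0.139 / 732) = 0.01279

z* = 1.282
Margin = z* · SE = 1.282 · 0.01279 = 0.0164

CI: 0.861 ± 0.0164 = (0.845, 0.877)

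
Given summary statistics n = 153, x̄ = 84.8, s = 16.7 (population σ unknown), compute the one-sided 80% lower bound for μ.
μ ≥ 83.66

Lower bound (one-sided):
t* = 0.844 (one-sided for 80%)
Lower bound = x̄ - t* · s/√n = 84.8 - 0.844 · 16.7/√153 = 83.66

We are 80% confident that μ ≥ 83.66.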